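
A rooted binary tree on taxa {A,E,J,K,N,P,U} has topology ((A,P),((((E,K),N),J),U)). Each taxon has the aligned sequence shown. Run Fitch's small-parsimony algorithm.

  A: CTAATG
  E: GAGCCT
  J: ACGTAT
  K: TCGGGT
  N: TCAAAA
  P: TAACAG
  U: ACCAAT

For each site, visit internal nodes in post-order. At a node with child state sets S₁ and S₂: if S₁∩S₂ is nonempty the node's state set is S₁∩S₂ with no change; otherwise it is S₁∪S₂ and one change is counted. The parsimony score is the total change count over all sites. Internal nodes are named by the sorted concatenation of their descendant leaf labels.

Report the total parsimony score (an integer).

19

AP@0: {C} ∪ {T} = {C,T} (union, +1)
EK@0: {G} ∪ {T} = {G,T} (union, +1)
EKN@0: {G,T} ∩ {T} = {T} (intersection, +0)
EJKN@0: {T} ∪ {A} = {A,T} (union, +1)
EJKNU@0: {A,T} ∩ {A} = {A} (intersection, +0)
AEJKNPU@0: {C,T} ∪ {A} = {A,C,T} (union, +1)
AP@1: {T} ∪ {A} = {A,T} (union, +1)
EK@1: {A} ∪ {C} = {A,C} (union, +1)
EKN@1: {A,C} ∩ {C} = {C} (intersection, +0)
EJKN@1: {C} ∩ {C} = {C} (intersection, +0)
EJKNU@1: {C} ∩ {C} = {C} (intersection, +0)
AEJKNPU@1: {A,T} ∪ {C} = {A,C,T} (union, +1)
AP@2: {A} ∩ {A} = {A} (intersection, +0)
EK@2: {G} ∩ {G} = {G} (intersection, +0)
EKN@2: {G} ∪ {A} = {A,G} (union, +1)
EJKN@2: {A,G} ∩ {G} = {G} (intersection, +0)
EJKNU@2: {G} ∪ {C} = {C,G} (union, +1)
AEJKNPU@2: {A} ∪ {C,G} = {A,C,G} (union, +1)
AP@3: {A} ∪ {C} = {A,C} (union, +1)
EK@3: {C} ∪ {G} = {C,G} (union, +1)
EKN@3: {C,G} ∪ {A} = {A,C,G} (union, +1)
EJKN@3: {A,C,G} ∪ {T} = {A,C,G,T} (union, +1)
EJKNU@3: {A,C,G,T} ∩ {A} = {A} (intersection, +0)
AEJKNPU@3: {A,C} ∩ {A} = {A} (intersection, +0)
AP@4: {T} ∪ {A} = {A,T} (union, +1)
EK@4: {C} ∪ {G} = {C,G} (union, +1)
EKN@4: {C,G} ∪ {A} = {A,C,G} (union, +1)
EJKN@4: {A,C,G} ∩ {A} = {A} (intersection, +0)
EJKNU@4: {A} ∩ {A} = {A} (intersection, +0)
AEJKNPU@4: {A,T} ∩ {A} = {A} (intersection, +0)
AP@5: {G} ∩ {G} = {G} (intersection, +0)
EK@5: {T} ∩ {T} = {T} (intersection, +0)
EKN@5: {T} ∪ {A} = {A,T} (union, +1)
EJKN@5: {A,T} ∩ {T} = {T} (intersection, +0)
EJKNU@5: {T} ∩ {T} = {T} (intersection, +0)
AEJKNPU@5: {G} ∪ {T} = {G,T} (union, +1)
per-site changes: [4, 3, 3, 4, 3, 2]; total = 19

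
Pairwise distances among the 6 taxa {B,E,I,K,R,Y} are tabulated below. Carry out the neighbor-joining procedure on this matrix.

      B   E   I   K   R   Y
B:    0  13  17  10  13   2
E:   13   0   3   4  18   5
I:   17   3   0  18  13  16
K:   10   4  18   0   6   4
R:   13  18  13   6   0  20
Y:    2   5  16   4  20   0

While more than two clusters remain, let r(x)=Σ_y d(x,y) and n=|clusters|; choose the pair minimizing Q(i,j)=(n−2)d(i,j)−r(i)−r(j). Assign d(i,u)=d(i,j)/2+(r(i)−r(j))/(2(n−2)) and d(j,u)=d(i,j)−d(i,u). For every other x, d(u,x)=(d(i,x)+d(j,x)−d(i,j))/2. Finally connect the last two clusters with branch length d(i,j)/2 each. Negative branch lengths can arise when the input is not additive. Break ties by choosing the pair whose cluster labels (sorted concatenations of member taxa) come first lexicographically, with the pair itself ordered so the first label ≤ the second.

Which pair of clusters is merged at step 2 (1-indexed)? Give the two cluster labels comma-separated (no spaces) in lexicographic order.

B,Y

iteration 1: select E,I (d=3, Q=-98); attach at lengths (-3/2, 9/2); label the merged cluster EI
  updated: d(B,EI)=27/2, d(EI,K)=19/2, d(EI,R)=14, d(EI,Y)=9
iteration 2: select B,Y (d=2, Q=-135/2); attach at lengths (19/12, 5/12); label the merged cluster BY
  updated: d(BY,EI)=41/4, d(BY,K)=6, d(BY,R)=31/2
iteration 3: select BY,EI (d=41/4, Q=-45); attach at lengths (37/8, 45/8); label the merged cluster BEIY
  updated: d(BEIY,K)=21/8, d(BEIY,R)=77/8
iteration 4: select BEIY,K (d=21/8, Q=-73/4); attach at lengths (25/8, -1/2); label the merged cluster BEIKY
  updated: d(BEIKY,R)=13/2
iteration 5: select BEIKY,R (d=13/2); attach at lengths (13/4, 13/4); label the merged cluster BEIKRY
final tree: ((((B:19/12,Y:5/12):37/8,(E:-3/2,I:9/2):45/8):25/8,K:-1/2):13/4,R:13/4)
total length: 195/8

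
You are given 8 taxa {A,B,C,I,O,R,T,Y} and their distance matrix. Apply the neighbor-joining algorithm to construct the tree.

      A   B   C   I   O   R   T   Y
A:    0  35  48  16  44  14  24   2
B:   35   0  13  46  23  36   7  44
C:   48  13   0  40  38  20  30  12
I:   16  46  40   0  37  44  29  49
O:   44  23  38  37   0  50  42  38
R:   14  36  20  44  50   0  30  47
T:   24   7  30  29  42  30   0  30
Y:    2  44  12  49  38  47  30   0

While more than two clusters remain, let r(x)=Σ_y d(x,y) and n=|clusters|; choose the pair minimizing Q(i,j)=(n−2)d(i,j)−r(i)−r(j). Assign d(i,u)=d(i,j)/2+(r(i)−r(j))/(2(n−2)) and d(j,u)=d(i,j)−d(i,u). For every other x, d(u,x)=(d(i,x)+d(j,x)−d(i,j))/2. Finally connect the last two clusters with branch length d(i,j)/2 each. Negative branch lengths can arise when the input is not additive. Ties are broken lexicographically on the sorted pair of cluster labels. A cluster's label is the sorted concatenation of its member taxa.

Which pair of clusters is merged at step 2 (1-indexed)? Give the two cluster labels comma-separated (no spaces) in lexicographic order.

iteration 1: select A,Y (d=2, Q=-393); attach at lengths (-9/4, 17/4); label the merged cluster AY
  updated: d(AY,B)=77/2, d(AY,C)=29, d(AY,I)=63/2, d(AY,O)=40, d(AY,R)=59/2, d(AY,T)=26
iteration 2: select B,T (d=7, Q=-585/2); attach at lengths (69/20, 71/20); label the merged cluster BT
  updated: d(AY,BT)=115/4, d(BT,C)=18, d(BT,I)=34, d(BT,O)=29, d(BT,R)=59/2
iteration 3: select C,R (d=20, Q=-238); attach at lengths (13/2, 27/2); label the merged cluster CR
  updated: d(AY,CR)=77/4, d(BT,CR)=55/4, d(CR,I)=32, d(CR,O)=34
iteration 4: select I,O (d=37, Q=-327/2); attach at lengths (211/12, 233/12); label the merged cluster IO
  updated: d(AY,IO)=69/4, d(BT,IO)=13, d(CR,IO)=29/2
iteration 5: select AY,IO (d=69/4, Q=-151/2); attach at lengths (55/4, 7/2); label the merged cluster AIOY
  updated: d(AIOY,BT)=49/4, d(AIOY,CR)=33/4
iteration 6: select AIOY,BT (d=49/4, Q=-137/4); attach at lengths (27/8, 71/8); label the merged cluster ABIOTY
  updated: d(ABIOTY,CR)=39/8
iteration 7: select ABIOTY,CR (d=39/8); attach at lengths (39/16, 39/16); label the merged cluster ABCIORTY
final tree: ((((A:-9/4,Y:17/4):55/4,(I:211/12,O:233/12):7/2):27/8,(B:69/20,T:71/20):71/8):39/16,(C:13/2,R:27/2):39/16)
total length: 803/8

B,T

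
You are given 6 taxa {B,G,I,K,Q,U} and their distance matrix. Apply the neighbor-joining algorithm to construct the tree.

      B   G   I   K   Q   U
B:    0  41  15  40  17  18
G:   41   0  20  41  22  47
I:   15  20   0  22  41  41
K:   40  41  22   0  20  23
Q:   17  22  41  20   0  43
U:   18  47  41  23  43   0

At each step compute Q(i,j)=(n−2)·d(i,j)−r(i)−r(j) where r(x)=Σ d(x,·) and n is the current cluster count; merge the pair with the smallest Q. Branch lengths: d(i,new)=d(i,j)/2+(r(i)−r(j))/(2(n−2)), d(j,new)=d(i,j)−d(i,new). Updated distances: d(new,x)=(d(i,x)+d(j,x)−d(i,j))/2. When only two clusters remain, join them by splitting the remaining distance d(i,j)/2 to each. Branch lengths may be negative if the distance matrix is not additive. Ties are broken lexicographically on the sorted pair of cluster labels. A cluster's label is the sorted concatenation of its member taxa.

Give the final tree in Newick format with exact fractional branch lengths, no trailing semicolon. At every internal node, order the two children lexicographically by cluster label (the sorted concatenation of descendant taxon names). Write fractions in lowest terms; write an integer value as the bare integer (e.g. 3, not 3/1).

((((B:31/8,U:113/8):69/8,(G:38/3,I:22/3):67/8):25/8,K:83/8):77/16,Q:77/16)

step 1: merge (B,U) at d=18, Q=-231; branch lengths B→31/8, U→113/8; new cluster BU
  updated: d(BU,G)=35, d(BU,I)=19, d(BU,K)=45/2, d(BU,Q)=21
step 2: merge (G,I) at d=20, Q=-160; branch lengths G→38/3, I→22/3; new cluster GI
  updated: d(BU,GI)=17, d(GI,K)=43/2, d(GI,Q)=43/2
step 3: merge (BU,GI) at d=17, Q=-173/2; branch lengths BU→69/8, GI→67/8; new cluster BGIU
  updated: d(BGIU,K)=27/2, d(BGIU,Q)=51/4
step 4: merge (BGIU,K) at d=27/2, Q=-185/4; branch lengths BGIU→25/8, K→83/8; new cluster BGIKU
  updated: d(BGIKU,Q)=77/8
step 5: merge (BGIKU,Q) at d=77/8; branch lengths BGIKU→77/16, Q→77/16; new cluster BGIKQU
final tree: ((((B:31/8,U:113/8):69/8,(G:38/3,I:22/3):67/8):25/8,K:83/8):77/16,Q:77/16)
total length: 625/8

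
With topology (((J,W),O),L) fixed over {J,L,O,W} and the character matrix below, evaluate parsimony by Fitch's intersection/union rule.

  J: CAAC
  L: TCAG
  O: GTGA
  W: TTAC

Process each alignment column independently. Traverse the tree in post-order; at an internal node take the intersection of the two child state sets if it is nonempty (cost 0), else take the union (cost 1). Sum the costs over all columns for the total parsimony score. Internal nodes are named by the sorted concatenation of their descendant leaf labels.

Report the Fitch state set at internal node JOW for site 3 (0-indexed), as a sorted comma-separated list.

A,C

[col 0] JW: children J:{C}, W:{T} ∪→ {C,T}; cost 1
[col 0] JOW: children JW:{C,T}, O:{G} ∪→ {C,G,T}; cost 1
[col 0] JLOW: children JOW:{C,G,T}, L:{T} ∩→ {T}; cost 0
[col 1] JW: children J:{A}, W:{T} ∪→ {A,T}; cost 1
[col 1] JOW: children JW:{A,T}, O:{T} ∩→ {T}; cost 0
[col 1] JLOW: children JOW:{T}, L:{C} ∪→ {C,T}; cost 1
[col 2] JW: children J:{A}, W:{A} ∩→ {A}; cost 0
[col 2] JOW: children JW:{A}, O:{G} ∪→ {A,G}; cost 1
[col 2] JLOW: children JOW:{A,G}, L:{A} ∩→ {A}; cost 0
[col 3] JW: children J:{C}, W:{C} ∩→ {C}; cost 0
[col 3] JOW: children JW:{C}, O:{A} ∪→ {A,C}; cost 1
[col 3] JLOW: children JOW:{A,C}, L:{G} ∪→ {A,C,G}; cost 1
per-site changes: [2, 2, 1, 2]; total = 7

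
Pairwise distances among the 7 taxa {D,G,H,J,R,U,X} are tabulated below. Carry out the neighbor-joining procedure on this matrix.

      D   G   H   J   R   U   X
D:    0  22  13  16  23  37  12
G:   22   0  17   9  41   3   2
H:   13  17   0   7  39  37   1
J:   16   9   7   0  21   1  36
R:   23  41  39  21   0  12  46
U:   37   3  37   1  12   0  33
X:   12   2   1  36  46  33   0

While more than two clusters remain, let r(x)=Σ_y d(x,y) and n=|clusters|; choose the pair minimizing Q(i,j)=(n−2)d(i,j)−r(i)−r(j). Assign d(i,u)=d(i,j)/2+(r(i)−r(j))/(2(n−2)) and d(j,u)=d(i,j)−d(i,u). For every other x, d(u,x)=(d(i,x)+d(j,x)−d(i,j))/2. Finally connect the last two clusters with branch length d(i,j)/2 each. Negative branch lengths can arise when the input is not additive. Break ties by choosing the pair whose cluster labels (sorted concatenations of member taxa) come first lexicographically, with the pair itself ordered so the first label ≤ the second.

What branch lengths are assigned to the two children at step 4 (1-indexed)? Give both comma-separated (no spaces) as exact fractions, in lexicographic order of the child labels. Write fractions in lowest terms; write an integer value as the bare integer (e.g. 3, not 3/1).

243/32,229/32

1. join R+U (d=12, Q=-245) ⇒ RU; edges |R|=119/10, |U|=1/10
  updated: d(D,RU)=24, d(G,RU)=16, d(H,RU)=32, d(J,RU)=5, d(RU,X)=67/2
2. join J+RU (d=5, Q=-327/2) ⇒ JRU; edges |J|=-35/16, |RU|=115/16
  updated: d(D,JRU)=35/2, d(G,JRU)=10, d(H,JRU)=17, d(JRU,X)=129/4
3. join G+JRU (d=10, Q=-391/4) ⇒ GJRU; edges |G|=17/24, |JRU|=223/24
  updated: d(D,GJRU)=59/4, d(GJRU,H)=12, d(GJRU,X)=97/8
4. join D+GJRU (d=59/4, Q=-393/8) ⇒ DGJRU; edges |D|=243/32, |GJRU|=229/32
  updated: d(DGJRU,H)=41/8, d(DGJRU,X)=75/16
5. join DGJRU+H (d=41/8, Q=-173/16) ⇒ DGHJRU; edges |DGJRU|=141/32, |H|=23/32
  updated: d(DGHJRU,X)=9/32
6. join DGHJRU+X (d=9/32) ⇒ DGHJRUX; edges |DGHJRU|=9/64, |X|=9/64
final tree: (((D:243/32,(G:17/24,(J:-35/16,(R:119/10,U:1/10):115/16):223/24):229/32):141/32,H:23/32):9/64,X:9/64)
total length: 1509/32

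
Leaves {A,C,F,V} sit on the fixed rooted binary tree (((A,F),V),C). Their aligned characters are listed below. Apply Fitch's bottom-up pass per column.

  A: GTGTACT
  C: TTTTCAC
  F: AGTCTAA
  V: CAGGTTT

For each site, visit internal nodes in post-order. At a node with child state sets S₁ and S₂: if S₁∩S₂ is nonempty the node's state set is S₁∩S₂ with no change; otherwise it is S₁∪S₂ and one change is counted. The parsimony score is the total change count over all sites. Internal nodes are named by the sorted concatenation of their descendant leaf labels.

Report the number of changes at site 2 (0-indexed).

AF@0: {G} ∪ {A} = {A,G} (union, +1)
AFV@0: {A,G} ∪ {C} = {A,C,G} (union, +1)
ACFV@0: {A,C,G} ∪ {T} = {A,C,G,T} (union, +1)
AF@1: {T} ∪ {G} = {G,T} (union, +1)
AFV@1: {G,T} ∪ {A} = {A,G,T} (union, +1)
ACFV@1: {A,G,T} ∩ {T} = {T} (intersection, +0)
AF@2: {G} ∪ {T} = {G,T} (union, +1)
AFV@2: {G,T} ∩ {G} = {G} (intersection, +0)
ACFV@2: {G} ∪ {T} = {G,T} (union, +1)
AF@3: {T} ∪ {C} = {C,T} (union, +1)
AFV@3: {C,T} ∪ {G} = {C,G,T} (union, +1)
ACFV@3: {C,G,T} ∩ {T} = {T} (intersection, +0)
AF@4: {A} ∪ {T} = {A,T} (union, +1)
AFV@4: {A,T} ∩ {T} = {T} (intersection, +0)
ACFV@4: {T} ∪ {C} = {C,T} (union, +1)
AF@5: {C} ∪ {A} = {A,C} (union, +1)
AFV@5: {A,C} ∪ {T} = {A,C,T} (union, +1)
ACFV@5: {A,C,T} ∩ {A} = {A} (intersection, +0)
AF@6: {T} ∪ {A} = {A,T} (union, +1)
AFV@6: {A,T} ∩ {T} = {T} (intersection, +0)
ACFV@6: {T} ∪ {C} = {C,T} (union, +1)
per-site changes: [3, 2, 2, 2, 2, 2, 2]; total = 15

2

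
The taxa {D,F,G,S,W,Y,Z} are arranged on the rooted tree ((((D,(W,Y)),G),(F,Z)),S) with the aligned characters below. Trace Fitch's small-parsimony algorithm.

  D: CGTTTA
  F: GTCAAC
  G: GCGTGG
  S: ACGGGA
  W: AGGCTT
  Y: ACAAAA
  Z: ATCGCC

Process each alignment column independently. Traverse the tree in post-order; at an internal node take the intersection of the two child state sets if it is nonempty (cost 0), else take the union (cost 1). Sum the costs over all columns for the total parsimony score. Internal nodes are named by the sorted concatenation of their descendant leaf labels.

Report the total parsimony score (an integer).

20

[col 0] WY: children W:{A}, Y:{A} ∩→ {A}; cost 0
[col 0] DWY: children D:{C}, WY:{A} ∪→ {A,C}; cost 1
[col 0] DGWY: children DWY:{A,C}, G:{G} ∪→ {A,C,G}; cost 1
[col 0] FZ: children F:{G}, Z:{A} ∪→ {A,G}; cost 1
[col 0] DFGWYZ: children DGWY:{A,C,G}, FZ:{A,G} ∩→ {A,G}; cost 0
[col 0] DFGSWYZ: children DFGWYZ:{A,G}, S:{A} ∩→ {A}; cost 0
[col 1] WY: children W:{G}, Y:{C} ∪→ {C,G}; cost 1
[col 1] DWY: children D:{G}, WY:{C,G} ∩→ {G}; cost 0
[col 1] DGWY: children DWY:{G}, G:{C} ∪→ {C,G}; cost 1
[col 1] FZ: children F:{T}, Z:{T} ∩→ {T}; cost 0
[col 1] DFGWYZ: children DGWY:{C,G}, FZ:{T} ∪→ {C,G,T}; cost 1
[col 1] DFGSWYZ: children DFGWYZ:{C,G,T}, S:{C} ∩→ {C}; cost 0
[col 2] WY: children W:{G}, Y:{A} ∪→ {A,G}; cost 1
[col 2] DWY: children D:{T}, WY:{A,G} ∪→ {A,G,T}; cost 1
[col 2] DGWY: children DWY:{A,G,T}, G:{G} ∩→ {G}; cost 0
[col 2] FZ: children F:{C}, Z:{C} ∩→ {C}; cost 0
[col 2] DFGWYZ: children DGWY:{G}, FZ:{C} ∪→ {C,G}; cost 1
[col 2] DFGSWYZ: children DFGWYZ:{C,G}, S:{G} ∩→ {G}; cost 0
[col 3] WY: children W:{C}, Y:{A} ∪→ {A,C}; cost 1
[col 3] DWY: children D:{T}, WY:{A,C} ∪→ {A,C,T}; cost 1
[col 3] DGWY: children DWY:{A,C,T}, G:{T} ∩→ {T}; cost 0
[col 3] FZ: children F:{A}, Z:{G} ∪→ {A,G}; cost 1
[col 3] DFGWYZ: children DGWY:{T}, FZ:{A,G} ∪→ {A,G,T}; cost 1
[col 3] DFGSWYZ: children DFGWYZ:{A,G,T}, S:{G} ∩→ {G}; cost 0
[col 4] WY: children W:{T}, Y:{A} ∪→ {A,T}; cost 1
[col 4] DWY: children D:{T}, WY:{A,T} ∩→ {T}; cost 0
[col 4] DGWY: children DWY:{T}, G:{G} ∪→ {G,T}; cost 1
[col 4] FZ: children F:{A}, Z:{C} ∪→ {A,C}; cost 1
[col 4] DFGWYZ: children DGWY:{G,T}, FZ:{A,C} ∪→ {A,C,G,T}; cost 1
[col 4] DFGSWYZ: children DFGWYZ:{A,C,G,T}, S:{G} ∩→ {G}; cost 0
[col 5] WY: children W:{T}, Y:{A} ∪→ {A,T}; cost 1
[col 5] DWY: children D:{A}, WY:{A,T} ∩→ {A}; cost 0
[col 5] DGWY: children DWY:{A}, G:{G} ∪→ {A,G}; cost 1
[col 5] FZ: children F:{C}, Z:{C} ∩→ {C}; cost 0
[col 5] DFGWYZ: children DGWY:{A,G}, FZ:{C} ∪→ {A,C,G}; cost 1
[col 5] DFGSWYZ: children DFGWYZ:{A,C,G}, S:{A} ∩→ {A}; cost 0
per-site changes: [3, 3, 3, 4, 4, 3]; total = 20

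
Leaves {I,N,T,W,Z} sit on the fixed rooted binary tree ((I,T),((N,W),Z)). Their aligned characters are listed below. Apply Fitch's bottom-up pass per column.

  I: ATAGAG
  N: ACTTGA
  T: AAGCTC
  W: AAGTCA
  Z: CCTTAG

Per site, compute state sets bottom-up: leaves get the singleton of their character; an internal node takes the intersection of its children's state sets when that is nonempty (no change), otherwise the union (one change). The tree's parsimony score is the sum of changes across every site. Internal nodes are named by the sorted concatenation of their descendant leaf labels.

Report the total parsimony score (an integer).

site 0, node IT: I={A} ∩ T={A} → {A} (+0)
site 0, node NW: N={A} ∩ W={A} → {A} (+0)
site 0, node NWZ: NW={A} ∪ Z={C} → {A,C} (+1)
site 0, node INTWZ: IT={A} ∩ NWZ={A,C} → {A} (+0)
site 1, node IT: I={T} ∪ T={A} → {A,T} (+1)
site 1, node NW: N={C} ∪ W={A} → {A,C} (+1)
site 1, node NWZ: NW={A,C} ∩ Z={C} → {C} (+0)
site 1, node INTWZ: IT={A,T} ∪ NWZ={C} → {A,C,T} (+1)
site 2, node IT: I={A} ∪ T={G} → {A,G} (+1)
site 2, node NW: N={T} ∪ W={G} → {G,T} (+1)
site 2, node NWZ: NW={G,T} ∩ Z={T} → {T} (+0)
site 2, node INTWZ: IT={A,G} ∪ NWZ={T} → {A,G,T} (+1)
site 3, node IT: I={G} ∪ T={C} → {C,G} (+1)
site 3, node NW: N={T} ∩ W={T} → {T} (+0)
site 3, node NWZ: NW={T} ∩ Z={T} → {T} (+0)
site 3, node INTWZ: IT={C,G} ∪ NWZ={T} → {C,G,T} (+1)
site 4, node IT: I={A} ∪ T={T} → {A,T} (+1)
site 4, node NW: N={G} ∪ W={C} → {C,G} (+1)
site 4, node NWZ: NW={C,G} ∪ Z={A} → {A,C,G} (+1)
site 4, node INTWZ: IT={A,T} ∩ NWZ={A,C,G} → {A} (+0)
site 5, node IT: I={G} ∪ T={C} → {C,G} (+1)
site 5, node NW: N={A} ∩ W={A} → {A} (+0)
site 5, node NWZ: NW={A} ∪ Z={G} → {A,G} (+1)
site 5, node INTWZ: IT={C,G} ∩ NWZ={A,G} → {G} (+0)
per-site changes: [1, 3, 3, 2, 3, 2]; total = 14

14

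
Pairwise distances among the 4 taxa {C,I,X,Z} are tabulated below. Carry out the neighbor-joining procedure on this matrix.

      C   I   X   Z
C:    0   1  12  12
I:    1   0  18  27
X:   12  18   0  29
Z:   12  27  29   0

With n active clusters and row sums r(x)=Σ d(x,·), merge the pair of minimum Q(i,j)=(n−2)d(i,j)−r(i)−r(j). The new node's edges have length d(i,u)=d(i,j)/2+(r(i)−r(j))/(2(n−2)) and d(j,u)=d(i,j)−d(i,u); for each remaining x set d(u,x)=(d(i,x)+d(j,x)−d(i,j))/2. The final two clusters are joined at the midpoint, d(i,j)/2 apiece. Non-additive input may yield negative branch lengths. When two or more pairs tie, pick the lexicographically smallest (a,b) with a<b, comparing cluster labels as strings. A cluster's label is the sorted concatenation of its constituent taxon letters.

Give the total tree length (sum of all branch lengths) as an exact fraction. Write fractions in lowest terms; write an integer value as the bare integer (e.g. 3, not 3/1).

iteration 1: select C,I (d=1, Q=-69); attach at lengths (-19/4, 23/4); label the merged cluster CI
  updated: d(CI,X)=29/2, d(CI,Z)=19
iteration 2: select CI,X (d=29/2, Q=-125/2); attach at lengths (9/4, 49/4); label the merged cluster CIX
  updated: d(CIX,Z)=67/4
iteration 3: select CIX,Z (d=67/4); attach at lengths (67/8, 67/8); label the merged cluster CIXZ
final tree: (((C:-19/4,I:23/4):9/4,X:49/4):67/8,Z:67/8)
total length: 129/4

129/4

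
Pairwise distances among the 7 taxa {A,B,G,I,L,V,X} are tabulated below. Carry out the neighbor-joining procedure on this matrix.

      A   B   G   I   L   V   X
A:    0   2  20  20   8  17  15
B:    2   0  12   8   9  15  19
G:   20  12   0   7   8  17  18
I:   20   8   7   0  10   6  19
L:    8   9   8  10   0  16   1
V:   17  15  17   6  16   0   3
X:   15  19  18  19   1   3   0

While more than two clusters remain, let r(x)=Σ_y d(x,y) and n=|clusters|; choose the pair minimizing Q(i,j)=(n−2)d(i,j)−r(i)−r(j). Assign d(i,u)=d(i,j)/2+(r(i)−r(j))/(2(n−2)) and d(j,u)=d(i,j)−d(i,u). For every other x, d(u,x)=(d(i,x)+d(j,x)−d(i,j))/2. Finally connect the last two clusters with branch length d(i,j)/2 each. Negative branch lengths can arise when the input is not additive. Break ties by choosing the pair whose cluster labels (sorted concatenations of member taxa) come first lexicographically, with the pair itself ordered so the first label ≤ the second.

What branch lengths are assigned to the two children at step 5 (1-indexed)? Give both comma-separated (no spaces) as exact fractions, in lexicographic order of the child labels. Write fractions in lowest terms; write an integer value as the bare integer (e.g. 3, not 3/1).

step 1: merge (A,B) at d=2, Q=-137; branch lengths A→27/10, B→-7/10; new cluster AB
  updated: d(AB,G)=15, d(AB,I)=13, d(AB,L)=15/2, d(AB,V)=15, d(AB,X)=16
step 2: merge (V,X) at d=3, Q=-102; branch lengths V→3/2, X→3/2; new cluster VX
  updated: d(AB,VX)=14, d(G,VX)=16, d(I,VX)=11, d(L,VX)=7
step 3: merge (G,I) at d=7, Q=-66; branch lengths G→13/3, I→8/3; new cluster GI
  updated: d(AB,GI)=21/2, d(GI,L)=11/2, d(GI,VX)=10
step 4: merge (AB,GI) at d=21/2, Q=-37; branch lengths AB→27/4, GI→15/4; new cluster ABGI
  updated: d(ABGI,L)=5/4, d(ABGI,VX)=27/4
step 5: merge (ABGI,L) at d=5/4, Q=-15; branch lengths ABGI→1/2, L→3/4; new cluster ABGIL
  updated: d(ABGIL,VX)=25/4
step 6: merge (ABGIL,VX) at d=25/4; branch lengths ABGIL→25/8, VX→25/8; new cluster ABGILVX
final tree: ((((A:27/10,B:-7/10):27/4,(G:13/3,I:8/3):15/4):1/2,L:3/4):25/8,(V:3/2,X:3/2):25/8)
total length: 30

1/2,3/4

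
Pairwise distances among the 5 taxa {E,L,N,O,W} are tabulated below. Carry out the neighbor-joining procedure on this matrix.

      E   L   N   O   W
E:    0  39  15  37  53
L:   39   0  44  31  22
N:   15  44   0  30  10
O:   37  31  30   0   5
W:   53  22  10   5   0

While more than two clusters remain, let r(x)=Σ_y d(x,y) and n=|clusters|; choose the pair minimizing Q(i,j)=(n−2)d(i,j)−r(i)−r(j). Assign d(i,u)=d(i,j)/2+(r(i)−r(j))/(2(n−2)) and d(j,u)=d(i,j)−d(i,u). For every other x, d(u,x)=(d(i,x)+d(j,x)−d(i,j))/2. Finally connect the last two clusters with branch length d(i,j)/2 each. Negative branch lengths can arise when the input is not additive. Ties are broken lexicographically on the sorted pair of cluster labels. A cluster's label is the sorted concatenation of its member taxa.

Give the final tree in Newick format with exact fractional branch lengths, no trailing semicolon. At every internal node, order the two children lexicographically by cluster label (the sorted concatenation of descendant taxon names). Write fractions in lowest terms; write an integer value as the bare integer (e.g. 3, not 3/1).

iteration 1: select E,N (d=15, Q=-198); attach at lengths (15, 0); label the merged cluster EN
  updated: d(EN,L)=34, d(EN,O)=26, d(EN,W)=24
iteration 2: select EN,L (d=34, Q=-103); attach at lengths (65/4, 71/4); label the merged cluster ELN
  updated: d(ELN,O)=23/2, d(ELN,W)=6
iteration 3: select ELN,O (d=23/2, Q=-45/2); attach at lengths (25/4, 21/4); label the merged cluster ELNO
  updated: d(ELNO,W)=-1/4
iteration 4: select ELNO,W (d=-1/4); attach at lengths (-1/8, -1/8); label the merged cluster ELNOW
final tree: ((((E:15,N:0):65/4,L:71/4):25/4,O:21/4):-1/8,W:-1/8)
total length: 241/4

((((E:15,N:0):65/4,L:71/4):25/4,O:21/4):-1/8,W:-1/8)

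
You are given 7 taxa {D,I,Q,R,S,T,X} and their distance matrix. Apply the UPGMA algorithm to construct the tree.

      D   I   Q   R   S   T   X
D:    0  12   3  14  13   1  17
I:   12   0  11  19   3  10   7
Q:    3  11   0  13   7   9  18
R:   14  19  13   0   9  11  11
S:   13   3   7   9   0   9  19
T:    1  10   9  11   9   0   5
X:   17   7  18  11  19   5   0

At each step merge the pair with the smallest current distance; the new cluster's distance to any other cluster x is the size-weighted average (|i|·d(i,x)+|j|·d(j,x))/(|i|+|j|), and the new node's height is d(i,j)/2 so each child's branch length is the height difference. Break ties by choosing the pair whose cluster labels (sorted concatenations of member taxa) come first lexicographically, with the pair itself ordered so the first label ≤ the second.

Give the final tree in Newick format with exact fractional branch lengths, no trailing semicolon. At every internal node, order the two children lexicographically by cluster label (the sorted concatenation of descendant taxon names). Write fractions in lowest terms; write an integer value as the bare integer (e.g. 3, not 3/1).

((((D:1/2,T:1/2):5/2,Q:3):13/6,(I:3/2,S:3/2):11/3):43/30,(R:11/2,X:11/2):11/10)

1. join D+T (d=1) ⇒ DT; edges |D|=1/2, |T|=1/2
  updated: d(DT,I)=11, d(DT,Q)=6, d(DT,R)=25/2, d(DT,S)=11, d(DT,X)=11
2. join I+S (d=3) ⇒ IS; edges |I|=3/2, |S|=3/2
  updated: d(DT,IS)=11, d(IS,Q)=9, d(IS,R)=14, d(IS,X)=13
3. join DT+Q (d=6) ⇒ DQT; edges |DT|=5/2, |Q|=3
  updated: d(DQT,IS)=31/3, d(DQT,R)=38/3, d(DQT,X)=40/3
4. join DQT+IS (d=31/3) ⇒ DIQST; edges |DQT|=13/6, |IS|=11/3
  updated: d(DIQST,R)=66/5, d(DIQST,X)=66/5
5. join R+X (d=11) ⇒ RX; edges |R|=11/2, |X|=11/2
  updated: d(DIQST,RX)=66/5
6. join DIQST+RX (d=66/5) ⇒ DIQRSTX; edges |DIQST|=43/30, |RX|=11/10
final tree: ((((D:1/2,T:1/2):5/2,Q:3):13/6,(I:3/2,S:3/2):11/3):43/30,(R:11/2,X:11/2):11/10)
total length: 433/15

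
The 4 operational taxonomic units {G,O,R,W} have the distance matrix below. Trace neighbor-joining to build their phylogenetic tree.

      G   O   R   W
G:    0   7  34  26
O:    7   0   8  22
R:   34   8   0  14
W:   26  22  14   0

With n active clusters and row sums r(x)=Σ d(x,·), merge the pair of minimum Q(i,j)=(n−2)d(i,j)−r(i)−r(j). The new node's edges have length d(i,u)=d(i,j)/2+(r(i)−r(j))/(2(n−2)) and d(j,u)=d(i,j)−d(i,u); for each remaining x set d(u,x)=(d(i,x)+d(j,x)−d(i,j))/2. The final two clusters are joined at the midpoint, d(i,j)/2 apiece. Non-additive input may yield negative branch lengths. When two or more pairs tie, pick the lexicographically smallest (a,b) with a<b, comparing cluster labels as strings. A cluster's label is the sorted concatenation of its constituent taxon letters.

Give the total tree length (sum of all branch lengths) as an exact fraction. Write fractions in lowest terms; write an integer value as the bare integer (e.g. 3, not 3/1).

33

1. join G+O (d=7, Q=-90) ⇒ GO; edges |G|=11, |O|=-4
  updated: d(GO,R)=35/2, d(GO,W)=41/2
2. join GO+R (d=35/2, Q=-52) ⇒ GOR; edges |GO|=12, |R|=11/2
  updated: d(GOR,W)=17/2
3. join GOR+W (d=17/2) ⇒ GORW; edges |GOR|=17/4, |W|=17/4
final tree: (((G:11,O:-4):12,R:11/2):17/4,W:17/4)
total length: 33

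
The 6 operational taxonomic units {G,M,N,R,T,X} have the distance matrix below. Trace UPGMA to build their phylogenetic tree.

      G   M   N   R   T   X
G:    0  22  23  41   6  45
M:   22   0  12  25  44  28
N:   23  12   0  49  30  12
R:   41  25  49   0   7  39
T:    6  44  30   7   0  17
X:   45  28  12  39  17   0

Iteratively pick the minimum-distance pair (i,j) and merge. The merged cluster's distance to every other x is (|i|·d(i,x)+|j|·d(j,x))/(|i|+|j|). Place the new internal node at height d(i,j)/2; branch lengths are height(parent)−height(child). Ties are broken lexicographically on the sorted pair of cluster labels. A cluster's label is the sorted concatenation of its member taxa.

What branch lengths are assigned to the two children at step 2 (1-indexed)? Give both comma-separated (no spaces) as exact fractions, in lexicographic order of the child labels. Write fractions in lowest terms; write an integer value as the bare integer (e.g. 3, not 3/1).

6,6

iteration 1: select G,T (d=6); attach at lengths (3, 3); label the merged cluster GT
  updated: d(GT,M)=33, d(GT,N)=53/2, d(GT,R)=24, d(GT,X)=31
iteration 2: select M,N (d=12); attach at lengths (6, 6); label the merged cluster MN
  updated: d(GT,MN)=119/4, d(MN,R)=37, d(MN,X)=20
iteration 3: select MN,X (d=20); attach at lengths (4, 10); label the merged cluster MNX
  updated: d(GT,MNX)=181/6, d(MNX,R)=113/3
iteration 4: select GT,R (d=24); attach at lengths (9, 12); label the merged cluster GRT
  updated: d(GRT,MNX)=98/3
iteration 5: select GRT,MNX (d=98/3); attach at lengths (13/3, 19/3); label the merged cluster GMNRTX
final tree: (((G:3,T:3):9,R:12):13/3,((M:6,N:6):4,X:10):19/3)
total length: 191/3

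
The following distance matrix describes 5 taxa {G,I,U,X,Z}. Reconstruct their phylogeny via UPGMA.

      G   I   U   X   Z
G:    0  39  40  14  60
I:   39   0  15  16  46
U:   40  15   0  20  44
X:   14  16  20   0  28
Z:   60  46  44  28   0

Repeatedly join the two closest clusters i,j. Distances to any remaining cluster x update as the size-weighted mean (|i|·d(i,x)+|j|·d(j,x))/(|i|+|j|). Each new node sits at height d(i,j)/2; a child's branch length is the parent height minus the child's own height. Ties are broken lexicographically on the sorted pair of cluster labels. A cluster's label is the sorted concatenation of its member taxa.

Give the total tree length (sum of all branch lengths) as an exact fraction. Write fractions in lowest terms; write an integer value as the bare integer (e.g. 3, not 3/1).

587/8

1. join G+X (d=14) ⇒ GX; edges |G|=7, |X|=7
  updated: d(GX,I)=55/2, d(GX,U)=30, d(GX,Z)=44
2. join I+U (d=15) ⇒ IU; edges |I|=15/2, |U|=15/2
  updated: d(GX,IU)=115/4, d(IU,Z)=45
3. join GX+IU (d=115/4) ⇒ GIUX; edges |GX|=59/8, |IU|=55/8
  updated: d(GIUX,Z)=89/2
4. join GIUX+Z (d=89/2) ⇒ GIUXZ; edges |GIUX|=63/8, |Z|=89/4
final tree: (((G:7,X:7):59/8,(I:15/2,U:15/2):55/8):63/8,Z:89/4)
total length: 587/8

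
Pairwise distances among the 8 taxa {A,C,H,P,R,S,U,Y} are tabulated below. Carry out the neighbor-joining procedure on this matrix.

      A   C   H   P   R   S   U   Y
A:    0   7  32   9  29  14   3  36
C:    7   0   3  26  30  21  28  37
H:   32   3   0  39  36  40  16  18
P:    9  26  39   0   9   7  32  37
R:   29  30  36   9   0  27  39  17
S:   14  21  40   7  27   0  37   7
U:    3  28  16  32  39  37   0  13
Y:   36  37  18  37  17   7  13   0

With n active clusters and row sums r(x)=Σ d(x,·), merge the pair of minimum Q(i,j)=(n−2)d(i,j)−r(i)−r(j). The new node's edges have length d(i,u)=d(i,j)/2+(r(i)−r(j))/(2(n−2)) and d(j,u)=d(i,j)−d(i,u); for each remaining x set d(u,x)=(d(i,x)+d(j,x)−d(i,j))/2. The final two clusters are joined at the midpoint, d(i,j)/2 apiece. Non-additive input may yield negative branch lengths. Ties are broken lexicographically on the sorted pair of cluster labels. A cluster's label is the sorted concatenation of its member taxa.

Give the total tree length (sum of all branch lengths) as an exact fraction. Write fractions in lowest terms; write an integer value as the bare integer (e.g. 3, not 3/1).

1. join C+H (d=3, Q=-318) ⇒ CH; edges |C|=-7/6, |H|=25/6
  updated: d(A,CH)=18, d(CH,P)=31, d(CH,R)=63/2, d(CH,S)=29, d(CH,U)=41/2, d(CH,Y)=26
2. join A+U (d=3, Q=-477/2) ⇒ AU; edges |A|=-41/20, |U|=101/20
  updated: d(AU,CH)=71/4, d(AU,P)=19, d(AU,R)=65/2, d(AU,S)=24, d(AU,Y)=23
3. join P+R (d=9, Q=-184) ⇒ PR; edges |P|=11/4, |R|=25/4
  updated: d(AU,PR)=85/4, d(CH,PR)=107/4, d(PR,S)=25/2, d(PR,Y)=45/2
4. join AU+CH (d=71/4, Q=-529/4) ⇒ ACHU; edges |AU|=53/8, |CH|=89/8
  updated: d(ACHU,PR)=121/8, d(ACHU,S)=141/8, d(ACHU,Y)=125/8
5. join ACHU+PR (d=121/8, Q=-273/4) ⇒ ACHPRU; edges |ACHU|=57/8, |PR|=8
  updated: d(ACHPRU,S)=15/2, d(ACHPRU,Y)=23/2
6. join ACHPRU+S (d=15/2, Q=-26) ⇒ ACHPRSU; edges |ACHPRU|=6, |S|=3/2
  updated: d(ACHPRSU,Y)=11/2
7. join ACHPRSU+Y (d=11/2) ⇒ ACHPRSUY; edges |ACHPRSU|=11/4, |Y|=11/4
final tree: (((((A:-41/20,U:101/20):53/8,(C:-7/6,H:25/6):89/8):57/8,(P:11/4,R:25/4):8):6,S:3/2):11/4,Y:11/4)
total length: 487/8

487/8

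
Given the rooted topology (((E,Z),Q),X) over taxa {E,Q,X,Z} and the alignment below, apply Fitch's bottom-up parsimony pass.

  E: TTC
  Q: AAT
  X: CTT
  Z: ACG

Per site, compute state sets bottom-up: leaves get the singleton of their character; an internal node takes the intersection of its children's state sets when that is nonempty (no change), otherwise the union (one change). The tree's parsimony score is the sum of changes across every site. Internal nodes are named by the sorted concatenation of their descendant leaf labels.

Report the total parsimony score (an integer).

EZ@0: {T} ∪ {A} = {A,T} (union, +1)
EQZ@0: {A,T} ∩ {A} = {A} (intersection, +0)
EQXZ@0: {A} ∪ {C} = {A,C} (union, +1)
EZ@1: {T} ∪ {C} = {C,T} (union, +1)
EQZ@1: {C,T} ∪ {A} = {A,C,T} (union, +1)
EQXZ@1: {A,C,T} ∩ {T} = {T} (intersection, +0)
EZ@2: {C} ∪ {G} = {C,G} (union, +1)
EQZ@2: {C,G} ∪ {T} = {C,G,T} (union, +1)
EQXZ@2: {C,G,T} ∩ {T} = {T} (intersection, +0)
per-site changes: [2, 2, 2]; total = 6

6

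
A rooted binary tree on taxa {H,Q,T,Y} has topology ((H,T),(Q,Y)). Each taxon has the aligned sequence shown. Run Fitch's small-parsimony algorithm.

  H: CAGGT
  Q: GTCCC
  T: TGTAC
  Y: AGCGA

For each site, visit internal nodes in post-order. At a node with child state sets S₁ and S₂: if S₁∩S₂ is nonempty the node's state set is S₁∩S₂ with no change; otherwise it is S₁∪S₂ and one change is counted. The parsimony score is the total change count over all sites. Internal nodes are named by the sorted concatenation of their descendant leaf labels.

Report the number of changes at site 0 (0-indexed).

3

[col 0] HT: children H:{C}, T:{T} ∪→ {C,T}; cost 1
[col 0] QY: children Q:{G}, Y:{A} ∪→ {A,G}; cost 1
[col 0] HQTY: children HT:{C,T}, QY:{A,G} ∪→ {A,C,G,T}; cost 1
[col 1] HT: children H:{A}, T:{G} ∪→ {A,G}; cost 1
[col 1] QY: children Q:{T}, Y:{G} ∪→ {G,T}; cost 1
[col 1] HQTY: children HT:{A,G}, QY:{G,T} ∩→ {G}; cost 0
[col 2] HT: children H:{G}, T:{T} ∪→ {G,T}; cost 1
[col 2] QY: children Q:{C}, Y:{C} ∩→ {C}; cost 0
[col 2] HQTY: children HT:{G,T}, QY:{C} ∪→ {C,G,T}; cost 1
[col 3] HT: children H:{G}, T:{A} ∪→ {A,G}; cost 1
[col 3] QY: children Q:{C}, Y:{G} ∪→ {C,G}; cost 1
[col 3] HQTY: children HT:{A,G}, QY:{C,G} ∩→ {G}; cost 0
[col 4] HT: children H:{T}, T:{C} ∪→ {C,T}; cost 1
[col 4] QY: children Q:{C}, Y:{A} ∪→ {A,C}; cost 1
[col 4] HQTY: children HT:{C,T}, QY:{A,C} ∩→ {C}; cost 0
per-site changes: [3, 2, 2, 2, 2]; total = 11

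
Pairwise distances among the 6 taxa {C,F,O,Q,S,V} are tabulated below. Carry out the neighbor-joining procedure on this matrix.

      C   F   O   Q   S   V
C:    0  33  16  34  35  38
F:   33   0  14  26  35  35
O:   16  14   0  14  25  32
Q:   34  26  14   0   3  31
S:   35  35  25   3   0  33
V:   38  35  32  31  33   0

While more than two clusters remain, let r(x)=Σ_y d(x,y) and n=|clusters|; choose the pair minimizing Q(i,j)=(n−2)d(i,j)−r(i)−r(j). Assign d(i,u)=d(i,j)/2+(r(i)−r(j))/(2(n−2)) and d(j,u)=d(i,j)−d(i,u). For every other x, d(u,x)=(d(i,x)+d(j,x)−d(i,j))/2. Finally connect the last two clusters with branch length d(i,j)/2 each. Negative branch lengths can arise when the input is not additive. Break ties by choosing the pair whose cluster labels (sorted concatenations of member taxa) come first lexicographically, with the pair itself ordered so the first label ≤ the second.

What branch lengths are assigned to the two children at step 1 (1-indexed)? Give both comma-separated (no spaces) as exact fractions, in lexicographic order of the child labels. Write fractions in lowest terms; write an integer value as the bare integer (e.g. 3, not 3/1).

step 1: merge (Q,S) at d=3, Q=-227; branch lengths Q→-11/8, S→35/8; new cluster QS
  updated: d(C,QS)=33, d(F,QS)=29, d(O,QS)=18, d(QS,V)=61/2
step 2: merge (QS,V) at d=61/2, Q=-309/2; branch lengths QS→133/12, V→233/12; new cluster QSV
  updated: d(C,QSV)=81/4, d(F,QSV)=67/4, d(O,QSV)=39/4
step 3: merge (C,O) at d=16, Q=-77; branch lengths C→123/8, O→5/8; new cluster CO
  updated: d(CO,F)=31/2, d(CO,QSV)=7
step 4: merge (CO,F) at d=31/2, Q=-157/4; branch lengths CO→23/8, F→101/8; new cluster CFO
  updated: d(CFO,QSV)=33/8
step 5: merge (CFO,QSV) at d=33/8; branch lengths CFO→33/16, QSV→33/16; new cluster CFOQSV
final tree: (((C:123/8,O:5/8):23/8,F:101/8):33/16,((Q:-11/8,S:35/8):133/12,V:233/12):33/16)
total length: 553/8

-11/8,35/8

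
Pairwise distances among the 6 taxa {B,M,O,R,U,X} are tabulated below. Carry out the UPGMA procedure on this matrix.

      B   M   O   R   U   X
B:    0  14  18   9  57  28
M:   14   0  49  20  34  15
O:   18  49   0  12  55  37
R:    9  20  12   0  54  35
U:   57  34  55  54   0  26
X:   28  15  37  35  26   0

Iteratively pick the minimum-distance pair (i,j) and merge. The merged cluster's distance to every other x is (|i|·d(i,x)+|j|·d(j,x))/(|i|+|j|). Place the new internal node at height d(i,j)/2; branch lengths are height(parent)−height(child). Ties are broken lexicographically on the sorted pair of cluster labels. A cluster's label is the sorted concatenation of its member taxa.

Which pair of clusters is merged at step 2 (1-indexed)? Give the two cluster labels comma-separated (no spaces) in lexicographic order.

1. join B+R (d=9) ⇒ BR; edges |B|=9/2, |R|=9/2
  updated: d(BR,M)=17, d(BR,O)=15, d(BR,U)=111/2, d(BR,X)=63/2
2. join BR+O (d=15) ⇒ BOR; edges |BR|=3, |O|=15/2
  updated: d(BOR,M)=83/3, d(BOR,U)=166/3, d(BOR,X)=100/3
3. join M+X (d=15) ⇒ MX; edges |M|=15/2, |X|=15/2
  updated: d(BOR,MX)=61/2, d(MX,U)=30
4. join MX+U (d=30) ⇒ MUX; edges |MX|=15/2, |U|=15
  updated: d(BOR,MUX)=349/9
5. join BOR+MUX (d=349/9) ⇒ BMORUX; edges |BOR|=107/9, |MUX|=79/18
final tree: (((B:9/2,R:9/2):3,O:15/2):107/9,((M:15/2,X:15/2):15/2,U:15):79/18)
total length: 1319/18

BR,O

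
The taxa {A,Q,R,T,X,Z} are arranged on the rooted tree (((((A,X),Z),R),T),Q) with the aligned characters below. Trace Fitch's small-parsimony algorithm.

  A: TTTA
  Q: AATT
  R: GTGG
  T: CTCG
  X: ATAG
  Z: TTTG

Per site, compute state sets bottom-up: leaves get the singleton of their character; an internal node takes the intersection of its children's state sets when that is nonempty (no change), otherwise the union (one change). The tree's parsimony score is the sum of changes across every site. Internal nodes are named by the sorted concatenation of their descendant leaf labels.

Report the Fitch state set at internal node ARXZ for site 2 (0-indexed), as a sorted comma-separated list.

G,T

AX@0: {T} ∪ {A} = {A,T} (union, +1)
AXZ@0: {A,T} ∩ {T} = {T} (intersection, +0)
ARXZ@0: {T} ∪ {G} = {G,T} (union, +1)
ARTXZ@0: {G,T} ∪ {C} = {C,G,T} (union, +1)
AQRTXZ@0: {C,G,T} ∪ {A} = {A,C,G,T} (union, +1)
AX@1: {T} ∩ {T} = {T} (intersection, +0)
AXZ@1: {T} ∩ {T} = {T} (intersection, +0)
ARXZ@1: {T} ∩ {T} = {T} (intersection, +0)
ARTXZ@1: {T} ∩ {T} = {T} (intersection, +0)
AQRTXZ@1: {T} ∪ {A} = {A,T} (union, +1)
AX@2: {T} ∪ {A} = {A,T} (union, +1)
AXZ@2: {A,T} ∩ {T} = {T} (intersection, +0)
ARXZ@2: {T} ∪ {G} = {G,T} (union, +1)
ARTXZ@2: {G,T} ∪ {C} = {C,G,T} (union, +1)
AQRTXZ@2: {C,G,T} ∩ {T} = {T} (intersection, +0)
AX@3: {A} ∪ {G} = {A,G} (union, +1)
AXZ@3: {A,G} ∩ {G} = {G} (intersection, +0)
ARXZ@3: {G} ∩ {G} = {G} (intersection, +0)
ARTXZ@3: {G} ∩ {G} = {G} (intersection, +0)
AQRTXZ@3: {G} ∪ {T} = {G,T} (union, +1)
per-site changes: [4, 1, 3, 2]; total = 10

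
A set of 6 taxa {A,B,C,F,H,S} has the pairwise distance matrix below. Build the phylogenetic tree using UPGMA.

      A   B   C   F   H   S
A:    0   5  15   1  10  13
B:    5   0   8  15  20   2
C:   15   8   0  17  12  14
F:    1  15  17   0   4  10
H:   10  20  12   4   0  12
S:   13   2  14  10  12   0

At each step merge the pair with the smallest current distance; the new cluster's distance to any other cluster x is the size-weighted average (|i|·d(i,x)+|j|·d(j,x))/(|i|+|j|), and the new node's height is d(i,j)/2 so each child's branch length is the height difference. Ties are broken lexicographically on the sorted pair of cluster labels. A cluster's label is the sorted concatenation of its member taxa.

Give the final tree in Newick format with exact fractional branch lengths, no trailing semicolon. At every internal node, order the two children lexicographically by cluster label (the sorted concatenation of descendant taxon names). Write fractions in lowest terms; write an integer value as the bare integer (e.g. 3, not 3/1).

(((A:1/2,F:1/2):3,H:7/2):28/9,((B:1,S:1):9/2,C:11/2):10/9)

1. join A+F (d=1) ⇒ AF; edges |A|=1/2, |F|=1/2
  updated: d(AF,B)=10, d(AF,C)=16, d(AF,H)=7, d(AF,S)=23/2
2. join B+S (d=2) ⇒ BS; edges |B|=1, |S|=1
  updated: d(AF,BS)=43/4, d(BS,C)=11, d(BS,H)=16
3. join AF+H (d=7) ⇒ AFH; edges |AF|=3, |H|=7/2
  updated: d(AFH,BS)=25/2, d(AFH,C)=44/3
4. join BS+C (d=11) ⇒ BCS; edges |BS|=9/2, |C|=11/2
  updated: d(AFH,BCS)=119/9
5. join AFH+BCS (d=119/9) ⇒ ABCFHS; edges |AFH|=28/9, |BCS|=10/9
final tree: (((A:1/2,F:1/2):3,H:7/2):28/9,((B:1,S:1):9/2,C:11/2):10/9)
total length: 427/18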